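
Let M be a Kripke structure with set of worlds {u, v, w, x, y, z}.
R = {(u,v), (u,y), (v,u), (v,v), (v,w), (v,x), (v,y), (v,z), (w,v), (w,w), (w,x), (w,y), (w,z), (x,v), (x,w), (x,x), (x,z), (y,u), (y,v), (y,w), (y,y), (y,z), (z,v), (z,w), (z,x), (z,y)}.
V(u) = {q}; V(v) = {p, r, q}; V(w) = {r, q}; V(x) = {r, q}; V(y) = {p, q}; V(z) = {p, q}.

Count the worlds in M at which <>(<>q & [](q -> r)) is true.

Recall that []ψ holds at a world iff ψ holds at every accessible world, and <>ψ holds iff ψ holds at some accessible world.
Let φ = <>(<>q & [](q -> r)). Evaluate φ at each world:
  u (successors {v, y}): φ is false.
  v (successors {u, v, w, x, y, z}): φ is false.
  w (successors {v, w, x, y, z}): φ is false.
  x (successors {v, w, x, z}): φ is false.
  y (successors {u, v, w, y, z}): φ is false.
  z (successors {v, w, x, y}): φ is false.
For instance, at w:
  At w: <>(<>q & [](q -> r)) requires <>q & [](q -> r) at some successor in {v, w, x, y, z}.
    At v: <>q & [](q -> r) is false.
    At w: <>q & [](q -> r) is false.
    At x: <>q & [](q -> r) is false.
    At y: <>q & [](q -> r) is false.
    At z: <>q & [](q -> r) is false.
  So <>(<>q & [](q -> r)) is false at w.
Satisfying worlds: none.

0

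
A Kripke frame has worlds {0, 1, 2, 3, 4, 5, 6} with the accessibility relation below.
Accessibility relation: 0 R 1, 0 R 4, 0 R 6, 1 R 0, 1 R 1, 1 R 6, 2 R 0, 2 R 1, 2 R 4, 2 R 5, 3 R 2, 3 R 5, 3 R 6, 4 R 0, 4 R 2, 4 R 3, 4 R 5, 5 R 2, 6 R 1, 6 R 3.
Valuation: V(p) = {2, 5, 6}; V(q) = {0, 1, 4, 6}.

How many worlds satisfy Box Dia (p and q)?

Let φ = Box Dia (p and q). Evaluate φ at each world:
  0 (successors {1, 4, 6}): φ is false.
  1 (successors {0, 1, 6}): φ is false.
  2 (successors {0, 1, 4, 5}): φ is false.
  3 (successors {2, 5, 6}): φ is false.
  4 (successors {0, 2, 3, 5}): φ is false.
  5 (successors {2}): φ is false.
  6 (successors {1, 3}): φ is true.
For instance, at 1:
  At 1: Box Dia (p and q) requires Dia (p and q) at every successor {0, 1, 6}.
    Dia (p and q) fails at 6, so Box Dia (p and q) is false at 1.
      At 6: Dia (p and q) requires p and q at some successor in {1, 3}.
        At 1: p and q is false.
        At 3: p and q is false.
      So Dia (p and q) is false at 6.
Satisfying worlds: {6}

1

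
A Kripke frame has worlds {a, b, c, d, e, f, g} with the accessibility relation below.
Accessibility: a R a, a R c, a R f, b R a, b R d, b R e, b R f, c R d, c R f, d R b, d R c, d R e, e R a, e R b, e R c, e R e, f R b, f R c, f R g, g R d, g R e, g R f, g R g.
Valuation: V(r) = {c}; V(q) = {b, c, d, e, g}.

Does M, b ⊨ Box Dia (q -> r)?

Yes

At b: Box Dia (q -> r) requires Dia (q -> r) at every successor {a, d, e, f}.
  At a: Dia (q -> r) is true.
  At d: Dia (q -> r) is true.
  At e: Dia (q -> r) is true.
  At f: Dia (q -> r) is true.
So Box Dia (q -> r) is true at b.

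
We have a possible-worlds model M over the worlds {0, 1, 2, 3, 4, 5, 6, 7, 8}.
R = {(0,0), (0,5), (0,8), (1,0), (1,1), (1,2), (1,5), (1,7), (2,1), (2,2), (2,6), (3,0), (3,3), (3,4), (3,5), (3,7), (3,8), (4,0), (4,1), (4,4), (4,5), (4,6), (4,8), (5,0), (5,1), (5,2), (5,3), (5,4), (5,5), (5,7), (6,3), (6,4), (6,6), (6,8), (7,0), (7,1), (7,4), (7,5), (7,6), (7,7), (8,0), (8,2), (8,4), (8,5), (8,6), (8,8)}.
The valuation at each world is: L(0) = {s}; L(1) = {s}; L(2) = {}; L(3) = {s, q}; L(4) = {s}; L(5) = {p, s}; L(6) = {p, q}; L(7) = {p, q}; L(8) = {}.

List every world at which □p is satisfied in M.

none

Let φ = □p. Evaluate φ at each world:
  0 (successors {0, 5, 8}): φ is false.
  1 (successors {0, 1, 2, 5, 7}): φ is false.
  2 (successors {1, 2, 6}): φ is false.
  3 (successors {0, 3, 4, 5, 7, 8}): φ is false.
  4 (successors {0, 1, 4, 5, 6, 8}): φ is false.
  5 (successors {0, 1, 2, 3, 4, 5, 7}): φ is false.
  6 (successors {3, 4, 6, 8}): φ is false.
  7 (successors {0, 1, 4, 5, 6, 7}): φ is false.
  8 (successors {0, 2, 4, 5, 6, 8}): φ is false.
For instance, at 0:
  At 0: □p requires p at every successor {0, 5, 8}.
    p fails at 0, so □p is false at 0.
Satisfying worlds: none.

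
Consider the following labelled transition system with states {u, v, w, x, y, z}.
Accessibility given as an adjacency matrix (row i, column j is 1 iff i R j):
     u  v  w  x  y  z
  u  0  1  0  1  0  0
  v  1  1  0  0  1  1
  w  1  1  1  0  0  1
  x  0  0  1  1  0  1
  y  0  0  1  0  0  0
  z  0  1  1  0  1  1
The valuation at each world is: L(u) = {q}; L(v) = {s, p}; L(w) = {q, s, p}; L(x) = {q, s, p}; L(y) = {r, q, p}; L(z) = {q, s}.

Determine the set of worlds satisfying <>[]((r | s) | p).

u, v, w, x, z

Recall that []ψ holds at a world iff ψ holds at every accessible world, and <>ψ holds iff ψ holds at some accessible world.
Let φ = <>[]((r | s) | p). Evaluate φ at each world:
  u (successors {v, x}): φ is true.
  v (successors {u, v, y, z}): φ is true.
  w (successors {u, v, w, z}): φ is true.
  x (successors {w, x, z}): φ is true.
  y (successors {w}): φ is false.
  z (successors {v, w, y, z}): φ is true.
For instance, at z:
  At z: <>[]((r | s) | p) requires []((r | s) | p) at some successor in {v, w, y, z}.
    []((r | s) | p) holds at y, so <>[]((r | s) | p) is true at z.
      At y: []((r | s) | p) requires (r | s) | p at every successor {w}.
        At w: (r | s) | p is true.
      So []((r | s) | p) is true at y.
Satisfying worlds: {u, v, w, x, z}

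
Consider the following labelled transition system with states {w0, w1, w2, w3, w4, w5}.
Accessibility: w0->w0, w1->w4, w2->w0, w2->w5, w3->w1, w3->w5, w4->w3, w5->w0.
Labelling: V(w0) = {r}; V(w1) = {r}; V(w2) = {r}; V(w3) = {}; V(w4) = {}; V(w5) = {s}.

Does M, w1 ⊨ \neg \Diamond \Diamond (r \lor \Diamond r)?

No

At w1: \Diamond \Diamond (r \lor \Diamond r) is true, so \neg \Diamond \Diamond (r \lor \Diamond r) is false.
  At w1: \Diamond \Diamond (r \lor \Diamond r) requires \Diamond (r \lor \Diamond r) at some successor in {w4}.
    \Diamond (r \lor \Diamond r) holds at w4, so \Diamond \Diamond (r \lor \Diamond r) is true at w1.
      At w4: \Diamond (r \lor \Diamond r) requires r \lor \Diamond r at some successor in {w3}.
        r \lor \Diamond r holds at w3, so \Diamond (r \lor \Diamond r) is true at w4.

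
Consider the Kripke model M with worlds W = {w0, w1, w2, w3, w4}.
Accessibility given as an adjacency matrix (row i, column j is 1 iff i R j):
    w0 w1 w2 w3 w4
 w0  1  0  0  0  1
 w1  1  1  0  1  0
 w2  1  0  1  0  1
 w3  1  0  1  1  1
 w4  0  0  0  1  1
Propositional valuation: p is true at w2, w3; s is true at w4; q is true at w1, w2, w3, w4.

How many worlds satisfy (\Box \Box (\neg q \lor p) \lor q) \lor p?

Recall that \Box ψ holds at a world iff ψ holds at every accessible world, and \Diamond ψ holds iff ψ holds at some accessible world.
Let φ = (\Box \Box (\neg q \lor p) \lor q) \lor p. Evaluate φ at each world:
  w0 (successors {w0, w4}): φ is false.
  w1 (successors {w0, w1, w3}): φ is true.
  w2 (successors {w0, w2, w4}): φ is true.
  w3 (successors {w0, w2, w3, w4}): φ is true.
  w4 (successors {w3, w4}): φ is true.
For instance, at w1:
  At w1: \Box \Box (\neg q \lor p) \lor q is true, p is false, so (\Box \Box (\neg q \lor p) \lor q) \lor p is true.
    At w1: \Box \Box (\neg q \lor p) is false, q is true, so \Box \Box (\neg q \lor p) \lor q is true.
      At w1: \Box \Box (\neg q \lor p) requires \Box (\neg q \lor p) at every successor {w0, w1, w3}.
        \Box (\neg q \lor p) fails at w0, so \Box \Box (\neg q \lor p) is false at w1.
Satisfying worlds: {w1, w2, w3, w4}

4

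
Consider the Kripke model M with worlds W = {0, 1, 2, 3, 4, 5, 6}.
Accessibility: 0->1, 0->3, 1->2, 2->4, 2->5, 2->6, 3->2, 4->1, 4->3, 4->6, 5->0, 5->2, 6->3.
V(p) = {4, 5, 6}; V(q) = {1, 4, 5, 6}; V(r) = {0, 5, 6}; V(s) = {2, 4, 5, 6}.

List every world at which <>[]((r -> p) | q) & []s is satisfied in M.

Let φ = <>[]((r -> p) | q) & []s. Evaluate φ at each world:
  0 (successors {1, 3}): φ is false.
  1 (successors {2}): φ is true.
  2 (successors {4, 5, 6}): φ is true.
  3 (successors {2}): φ is true.
  4 (successors {1, 3, 6}): φ is false.
  5 (successors {0, 2}): φ is false.
  6 (successors {3}): φ is false.
For instance, at 4:
  At 4: <>[]((r -> p) | q) is true, []s is false, so <>[]((r -> p) | q) & []s is false.
    At 4: <>[]((r -> p) | q) requires []((r -> p) | q) at some successor in {1, 3, 6}.
      []((r -> p) | q) holds at 1, so <>[]((r -> p) | q) is true at 4.
    At 4: []s requires s at every successor {1, 3, 6}.
      s fails at 1, so []s is false at 4.
Satisfying worlds: {1, 2, 3}

1, 2, 3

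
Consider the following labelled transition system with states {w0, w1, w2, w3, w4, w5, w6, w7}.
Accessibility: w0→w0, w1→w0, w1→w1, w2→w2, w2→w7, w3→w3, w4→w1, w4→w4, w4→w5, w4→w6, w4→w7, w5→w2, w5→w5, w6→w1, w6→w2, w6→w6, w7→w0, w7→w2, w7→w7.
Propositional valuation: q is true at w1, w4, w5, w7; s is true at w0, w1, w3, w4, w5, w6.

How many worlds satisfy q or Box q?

Let φ = q or Box q. Evaluate φ at each world:
  w0 (successors {w0}): φ is false.
  w1 (successors {w0, w1}): φ is true.
  w2 (successors {w2, w7}): φ is false.
  w3 (successors {w3}): φ is false.
  w4 (successors {w1, w4, w5, w6, w7}): φ is true.
  w5 (successors {w2, w5}): φ is true.
  w6 (successors {w1, w2, w6}): φ is false.
  w7 (successors {w0, w2, w7}): φ is true.
For instance, at w5:
  At w5: q is true, Box q is false, so q or Box q is true.
    At w5: Box q requires q at every successor {w2, w5}.
      q fails at w2, so Box q is false at w5.
Satisfying worlds: {w1, w4, w5, w7}

4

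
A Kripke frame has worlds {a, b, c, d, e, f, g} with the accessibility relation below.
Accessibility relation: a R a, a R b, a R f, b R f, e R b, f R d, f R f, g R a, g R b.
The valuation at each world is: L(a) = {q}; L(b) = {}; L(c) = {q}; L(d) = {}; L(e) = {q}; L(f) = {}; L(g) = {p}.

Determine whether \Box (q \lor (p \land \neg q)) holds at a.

No

At a: \Box (q \lor (p \land \neg q)) requires q \lor (p \land \neg q) at every successor {a, b, f}.
  q \lor (p \land \neg q) fails at b, so \Box (q \lor (p \land \neg q)) is false at a.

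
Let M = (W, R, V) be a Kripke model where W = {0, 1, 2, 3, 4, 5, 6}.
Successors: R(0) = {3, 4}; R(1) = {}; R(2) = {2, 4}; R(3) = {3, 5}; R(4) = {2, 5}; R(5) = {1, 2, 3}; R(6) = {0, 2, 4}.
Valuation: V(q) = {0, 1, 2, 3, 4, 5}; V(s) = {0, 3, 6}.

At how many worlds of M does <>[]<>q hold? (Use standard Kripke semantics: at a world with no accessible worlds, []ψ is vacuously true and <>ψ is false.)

6

Let φ = <>[]<>q. Evaluate φ at each world:
  0 (successors {3, 4}): φ is true.
  1 (successors ∅): φ is false.
  2 (successors {2, 4}): φ is true.
  3 (successors {3, 5}): φ is true.
  4 (successors {2, 5}): φ is true.
  5 (successors {1, 2, 3}): φ is true.
  6 (successors {0, 2, 4}): φ is true.
For instance, at 6:
  At 6: <>[]<>q requires []<>q at some successor in {0, 2, 4}.
    []<>q holds at 0, so <>[]<>q is true at 6.
      At 0: []<>q requires <>q at every successor {3, 4}.
        At 3: <>q is true.
        At 4: <>q is true.
      So []<>q is true at 0.
Satisfying worlds: {0, 2, 3, 4, 5, 6}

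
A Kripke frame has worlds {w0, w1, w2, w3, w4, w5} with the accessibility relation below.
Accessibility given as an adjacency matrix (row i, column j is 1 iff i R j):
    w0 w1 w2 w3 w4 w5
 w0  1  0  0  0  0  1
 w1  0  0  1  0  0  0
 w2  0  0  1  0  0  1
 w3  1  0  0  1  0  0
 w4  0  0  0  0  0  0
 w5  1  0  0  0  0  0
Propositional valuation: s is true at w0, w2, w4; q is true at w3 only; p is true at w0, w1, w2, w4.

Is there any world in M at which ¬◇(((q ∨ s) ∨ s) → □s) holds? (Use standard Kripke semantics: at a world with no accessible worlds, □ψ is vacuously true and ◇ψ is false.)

Yes

Recall that □ψ holds at a world iff ψ holds at every accessible world, and ◇ψ holds iff ψ holds at some accessible world.
Let φ = ¬◇(((q ∨ s) ∨ s) → □s). Evaluate φ at each world:
  w0 (successors {w0, w5}): φ is false.
  w1 (successors {w2}): φ is true.
  w2 (successors {w2, w5}): φ is false.
  w3 (successors {w0, w3}): φ is true.
  w4 (successors ∅): φ is true.
  w5 (successors {w0}): φ is true.
Detail at w1 (witness):
  At w1: ◇(((q ∨ s) ∨ s) → □s) is false, so ¬◇(((q ∨ s) ∨ s) → □s) is true.
    At w1: ◇(((q ∨ s) ∨ s) → □s) requires ((q ∨ s) ∨ s) → □s at some successor in {w2}.
      At w2: ((q ∨ s) ∨ s) → □s is false.
    So ◇(((q ∨ s) ∨ s) → □s) is false at w1.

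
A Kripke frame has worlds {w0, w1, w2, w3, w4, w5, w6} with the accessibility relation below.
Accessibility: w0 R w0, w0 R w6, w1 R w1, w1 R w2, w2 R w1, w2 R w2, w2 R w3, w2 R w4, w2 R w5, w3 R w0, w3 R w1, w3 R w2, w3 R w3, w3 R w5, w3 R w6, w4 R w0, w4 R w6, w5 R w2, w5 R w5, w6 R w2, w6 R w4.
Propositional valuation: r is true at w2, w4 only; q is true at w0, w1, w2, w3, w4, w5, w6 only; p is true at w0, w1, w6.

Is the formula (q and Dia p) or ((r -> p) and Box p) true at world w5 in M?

No

Recall that Box ψ holds at a world iff ψ holds at every accessible world, and Dia ψ holds iff ψ holds at some accessible world.
At w5: q and Dia p is false, (r -> p) and Box p is false, so (q and Dia p) or ((r -> p) and Box p) is false.
  At w5: q is true, Dia p is false, so q and Dia p is false.
    At w5: Dia p requires p at some successor in {w2, w5}.
      At w2: p is false.
      At w5: p is false.
    So Dia p is false at w5.
  At w5: r -> p is true, Box p is false, so (r -> p) and Box p is false.
    At w5: Box p requires p at every successor {w2, w5}.
      p fails at w2, so Box p is false at w5.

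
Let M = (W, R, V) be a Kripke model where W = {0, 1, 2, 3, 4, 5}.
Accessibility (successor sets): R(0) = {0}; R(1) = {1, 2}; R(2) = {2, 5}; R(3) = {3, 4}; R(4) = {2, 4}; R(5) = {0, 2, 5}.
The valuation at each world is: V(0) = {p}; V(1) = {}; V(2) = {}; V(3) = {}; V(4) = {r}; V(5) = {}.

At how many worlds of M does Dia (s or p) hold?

2

Let φ = Dia (s or p). Evaluate φ at each world:
  0 (successors {0}): φ is true.
  1 (successors {1, 2}): φ is false.
  2 (successors {2, 5}): φ is false.
  3 (successors {3, 4}): φ is false.
  4 (successors {2, 4}): φ is false.
  5 (successors {0, 2, 5}): φ is true.
For instance, at 3:
  At 3: Dia (s or p) requires s or p at some successor in {3, 4}.
    At 3: s or p is false.
    At 4: s or p is false.
  So Dia (s or p) is false at 3.
Satisfying worlds: {0, 5}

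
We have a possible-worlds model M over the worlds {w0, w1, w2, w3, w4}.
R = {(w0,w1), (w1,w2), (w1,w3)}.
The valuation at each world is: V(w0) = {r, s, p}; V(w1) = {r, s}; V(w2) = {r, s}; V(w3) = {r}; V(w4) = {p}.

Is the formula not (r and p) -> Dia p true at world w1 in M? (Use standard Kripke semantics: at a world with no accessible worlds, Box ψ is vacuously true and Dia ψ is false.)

No

At w1: not (r and p) is true, Dia p is false, so not (r and p) -> Dia p is false.
  At w1: Dia p requires p at some successor in {w2, w3}.
    At w2: p is false.
    At w3: p is false.
  So Dia p is false at w1.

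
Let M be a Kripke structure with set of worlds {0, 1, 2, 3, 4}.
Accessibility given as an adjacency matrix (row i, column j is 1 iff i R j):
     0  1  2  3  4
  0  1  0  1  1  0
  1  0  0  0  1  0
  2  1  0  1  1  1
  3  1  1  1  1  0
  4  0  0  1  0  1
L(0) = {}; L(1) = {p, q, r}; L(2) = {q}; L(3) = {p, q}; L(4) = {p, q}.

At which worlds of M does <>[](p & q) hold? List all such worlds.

Let φ = <>[](p & q). Evaluate φ at each world:
  0 (successors {0, 2, 3}): φ is false.
  1 (successors {3}): φ is false.
  2 (successors {0, 2, 3, 4}): φ is false.
  3 (successors {0, 1, 2, 3}): φ is true.
  4 (successors {2, 4}): φ is false.
For instance, at 2:
  At 2: <>[](p & q) requires [](p & q) at some successor in {0, 2, 3, 4}.
    At 0: [](p & q) is false.
    At 2: [](p & q) is false.
    At 3: [](p & q) is false.
    At 4: [](p & q) is false.
  So <>[](p & q) is false at 2.
Satisfying worlds: {3}

3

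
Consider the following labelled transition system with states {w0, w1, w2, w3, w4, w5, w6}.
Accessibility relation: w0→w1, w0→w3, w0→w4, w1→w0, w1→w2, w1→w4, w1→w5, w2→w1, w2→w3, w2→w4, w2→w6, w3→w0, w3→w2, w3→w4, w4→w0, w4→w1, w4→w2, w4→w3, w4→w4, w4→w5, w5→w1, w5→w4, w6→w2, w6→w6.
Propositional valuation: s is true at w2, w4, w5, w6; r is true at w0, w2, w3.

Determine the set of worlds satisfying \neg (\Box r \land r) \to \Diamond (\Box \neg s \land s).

none

Recall that \Box ψ holds at a world iff ψ holds at every accessible world, and \Diamond ψ holds iff ψ holds at some accessible world.
Let φ = \neg (\Box r \land r) \to \Diamond (\Box \neg s \land s). Evaluate φ at each world:
  w0 (successors {w1, w3, w4}): φ is false.
  w1 (successors {w0, w2, w4, w5}): φ is false.
  w2 (successors {w1, w3, w4, w6}): φ is false.
  w3 (successors {w0, w2, w4}): φ is false.
  w4 (successors {w0, w1, w2, w3, w4, w5}): φ is false.
  w5 (successors {w1, w4}): φ is false.
  w6 (successors {w2, w6}): φ is false.
For instance, at w4:
  At w4: \neg (\Box r \land r) is true, \Diamond (\Box \neg s \land s) is false, so \neg (\Box r \land r) \to \Diamond (\Box \neg s \land s) is false.
    At w4: \Box r \land r is false, so \neg (\Box r \land r) is true.
      At w4: \Box r is false, r is false, so \Box r \land r is false.
    At w4: \Diamond (\Box \neg s \land s) requires \Box \neg s \land s at some successor in {w0, w1, w2, w3, w4, w5}.
      At w0: \Box \neg s \land s is false.
      At w1: \Box \neg s \land s is false.
      At w2: \Box \neg s \land s is false.
      At w3: \Box \neg s \land s is false.
      At w4: \Box \neg s \land s is false.
      At w5: \Box \neg s \land s is false.
    So \Diamond (\Box \neg s \land s) is false at w4.
Satisfying worlds: none.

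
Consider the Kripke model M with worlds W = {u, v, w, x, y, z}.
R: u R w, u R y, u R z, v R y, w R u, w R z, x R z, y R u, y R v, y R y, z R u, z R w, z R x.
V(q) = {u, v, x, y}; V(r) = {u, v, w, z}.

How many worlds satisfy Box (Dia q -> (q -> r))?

3

Recall that Box ψ holds at a world iff ψ holds at every accessible world, and Dia ψ holds iff ψ holds at some accessible world.
Let φ = Box (Dia q -> (q -> r)). Evaluate φ at each world:
  u (successors {w, y, z}): φ is false.
  v (successors {y}): φ is false.
  w (successors {u, z}): φ is true.
  x (successors {z}): φ is true.
  y (successors {u, v, y}): φ is false.
  z (successors {u, w, x}): φ is true.
For instance, at u:
  At u: Box (Dia q -> (q -> r)) requires Dia q -> (q -> r) at every successor {w, y, z}.
    Dia q -> (q -> r) fails at y, so Box (Dia q -> (q -> r)) is false at u.
      At y: Dia q is true, q -> r is false, so Dia q -> (q -> r) is false.
Satisfying worlds: {w, x, z}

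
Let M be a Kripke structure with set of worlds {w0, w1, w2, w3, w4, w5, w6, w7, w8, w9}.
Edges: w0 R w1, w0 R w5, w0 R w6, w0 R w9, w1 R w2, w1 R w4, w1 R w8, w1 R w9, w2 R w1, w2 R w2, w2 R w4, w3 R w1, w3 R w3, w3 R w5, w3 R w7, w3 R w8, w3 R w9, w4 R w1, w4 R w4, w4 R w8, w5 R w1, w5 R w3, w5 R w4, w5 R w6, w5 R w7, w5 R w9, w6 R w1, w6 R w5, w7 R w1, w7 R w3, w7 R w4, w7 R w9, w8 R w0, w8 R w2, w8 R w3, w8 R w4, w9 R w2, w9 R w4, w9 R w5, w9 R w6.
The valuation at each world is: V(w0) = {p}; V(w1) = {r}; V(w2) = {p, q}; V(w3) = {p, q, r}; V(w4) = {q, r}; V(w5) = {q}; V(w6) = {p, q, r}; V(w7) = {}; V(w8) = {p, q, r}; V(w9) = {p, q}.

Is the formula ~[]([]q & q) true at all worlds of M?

Let φ = ~[]([]q & q). Evaluate φ at each world:
  w0 (successors {w1, w5, w6, w9}): φ is true.
  w1 (successors {w2, w4, w8, w9}): φ is true.
  w2 (successors {w1, w2, w4}): φ is true.
  w3 (successors {w1, w3, w5, w7, w8, w9}): φ is true.
  w4 (successors {w1, w4, w8}): φ is true.
  w5 (successors {w1, w3, w4, w6, w7, w9}): φ is true.
  w6 (successors {w1, w5}): φ is true.
  w7 (successors {w1, w3, w4, w9}): φ is true.
  w8 (successors {w0, w2, w3, w4}): φ is true.
  w9 (successors {w2, w4, w5, w6}): φ is true.
For instance, at w2:
  At w2: []([]q & q) is false, so ~[]([]q & q) is true.
    At w2: []([]q & q) requires []q & q at every successor {w1, w2, w4}.
      []q & q fails at w1, so []([]q & q) is false at w2.

Yes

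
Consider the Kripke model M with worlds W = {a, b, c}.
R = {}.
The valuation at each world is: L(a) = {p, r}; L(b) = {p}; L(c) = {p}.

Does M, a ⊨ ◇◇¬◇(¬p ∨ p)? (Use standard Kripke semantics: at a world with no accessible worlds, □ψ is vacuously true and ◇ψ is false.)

Recall that ◇ψ holds at a world iff ψ holds at some accessible world.
At a: no accessible worlds, so ◇◇¬◇(¬p ∨ p) is false.

No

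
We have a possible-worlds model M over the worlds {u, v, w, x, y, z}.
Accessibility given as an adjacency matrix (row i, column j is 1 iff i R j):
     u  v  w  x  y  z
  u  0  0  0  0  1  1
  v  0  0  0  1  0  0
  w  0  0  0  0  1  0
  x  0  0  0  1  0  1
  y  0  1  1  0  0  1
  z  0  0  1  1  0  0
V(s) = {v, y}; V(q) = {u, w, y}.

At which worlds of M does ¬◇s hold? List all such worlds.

v, x, z

Let φ = ¬◇s. Evaluate φ at each world:
  u (successors {y, z}): φ is false.
  v (successors {x}): φ is true.
  w (successors {y}): φ is false.
  x (successors {x, z}): φ is true.
  y (successors {v, w, z}): φ is false.
  z (successors {w, x}): φ is true.
For instance, at v:
  At v: ◇s is false, so ¬◇s is true.
    At v: ◇s requires s at some successor in {x}.
      At x: s is false.
    So ◇s is false at v.
Satisfying worlds: {v, x, z}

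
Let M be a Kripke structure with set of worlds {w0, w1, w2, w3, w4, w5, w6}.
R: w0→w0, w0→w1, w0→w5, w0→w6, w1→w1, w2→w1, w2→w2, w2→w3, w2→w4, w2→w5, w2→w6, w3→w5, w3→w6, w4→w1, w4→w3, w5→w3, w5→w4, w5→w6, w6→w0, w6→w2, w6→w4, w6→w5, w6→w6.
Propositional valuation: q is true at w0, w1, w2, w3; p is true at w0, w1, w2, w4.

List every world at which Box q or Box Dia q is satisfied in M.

Recall that Box ψ holds at a world iff ψ holds at every accessible world, and Dia ψ holds iff ψ holds at some accessible world.
Let φ = Box q or Box Dia q. Evaluate φ at each world:
  w0 (successors {w0, w1, w5, w6}): φ is true.
  w1 (successors {w1}): φ is true.
  w2 (successors {w1, w2, w3, w4, w5, w6}): φ is false.
  w3 (successors {w5, w6}): φ is true.
  w4 (successors {w1, w3}): φ is true.
  w5 (successors {w3, w4, w6}): φ is false.
  w6 (successors {w0, w2, w4, w5, w6}): φ is true.
For instance, at w5:
  At w5: Box q is false, Box Dia q is false, so Box q or Box Dia q is false.
    At w5: Box q requires q at every successor {w3, w4, w6}.
      q fails at w4, so Box q is false at w5.
    At w5: Box Dia q requires Dia q at every successor {w3, w4, w6}.
      Dia q fails at w3, so Box Dia q is false at w5.
Satisfying worlds: {w0, w1, w3, w4, w6}

w0, w1, w3, w4, w6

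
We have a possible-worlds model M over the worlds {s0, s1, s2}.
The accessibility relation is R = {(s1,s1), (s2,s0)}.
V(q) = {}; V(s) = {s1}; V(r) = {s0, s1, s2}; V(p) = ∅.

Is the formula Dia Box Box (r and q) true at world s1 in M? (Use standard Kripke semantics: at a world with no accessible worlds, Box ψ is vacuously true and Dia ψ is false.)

No

At s1: Dia Box Box (r and q) requires Box Box (r and q) at some successor in {s1}.
  At s1: Box Box (r and q) is false.
So Dia Box Box (r and q) is false at s1.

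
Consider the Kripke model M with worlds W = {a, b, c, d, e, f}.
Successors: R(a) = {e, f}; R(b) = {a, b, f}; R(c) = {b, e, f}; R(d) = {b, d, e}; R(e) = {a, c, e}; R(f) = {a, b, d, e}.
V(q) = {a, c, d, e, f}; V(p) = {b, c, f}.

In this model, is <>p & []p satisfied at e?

No

At e: <>p is true, []p is false, so <>p & []p is false.
  At e: <>p requires p at some successor in {a, c, e}.
    p holds at c, so <>p is true at e.
  At e: []p requires p at every successor {a, c, e}.
    p fails at a, so []p is false at e.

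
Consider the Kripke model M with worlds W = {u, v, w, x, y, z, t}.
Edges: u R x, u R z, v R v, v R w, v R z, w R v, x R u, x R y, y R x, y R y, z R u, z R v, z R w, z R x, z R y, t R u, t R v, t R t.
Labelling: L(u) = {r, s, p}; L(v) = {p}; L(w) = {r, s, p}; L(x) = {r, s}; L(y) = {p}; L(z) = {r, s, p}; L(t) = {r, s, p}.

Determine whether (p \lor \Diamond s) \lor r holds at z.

Yes

At z: p \lor \Diamond s is true, r is true, so (p \lor \Diamond s) \lor r is true.
  At z: p is true, \Diamond s is true, so p \lor \Diamond s is true.
    At z: \Diamond s requires s at some successor in {u, v, w, x, y}.
      s holds at u, so \Diamond s is true at z.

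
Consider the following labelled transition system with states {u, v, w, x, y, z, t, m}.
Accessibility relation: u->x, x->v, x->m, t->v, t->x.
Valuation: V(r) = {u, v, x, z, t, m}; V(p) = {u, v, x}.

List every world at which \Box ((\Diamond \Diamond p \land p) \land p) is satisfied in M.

Let φ = \Box ((\Diamond \Diamond p \land p) \land p). Evaluate φ at each world:
  u (successors {x}): φ is false.
  v (successors ∅): φ is true.
  w (successors ∅): φ is true.
  x (successors {v, m}): φ is false.
  y (successors ∅): φ is true.
  z (successors ∅): φ is true.
  t (successors {v, x}): φ is false.
  m (successors ∅): φ is true.
For instance, at x:
  At x: \Box ((\Diamond \Diamond p \land p) \land p) requires (\Diamond \Diamond p \land p) \land p at every successor {v, m}.
    (\Diamond \Diamond p \land p) \land p fails at v, so \Box ((\Diamond \Diamond p \land p) \land p) is false at x.
      At v: \Diamond \Diamond p \land p is false, p is true, so (\Diamond \Diamond p \land p) \land p is false.
Satisfying worlds: {v, w, y, z, m}

v, w, y, z, m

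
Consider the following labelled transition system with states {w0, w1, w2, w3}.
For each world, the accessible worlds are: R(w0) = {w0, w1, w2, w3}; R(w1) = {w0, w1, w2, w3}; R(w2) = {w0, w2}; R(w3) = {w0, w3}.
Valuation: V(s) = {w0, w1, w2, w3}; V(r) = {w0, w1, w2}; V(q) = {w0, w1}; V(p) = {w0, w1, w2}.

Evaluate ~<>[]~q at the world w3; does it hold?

Yes

Recall that []ψ holds at a world iff ψ holds at every accessible world, and <>ψ holds iff ψ holds at some accessible world.
At w3: <>[]~q is false, so ~<>[]~q is true.
  At w3: <>[]~q requires []~q at some successor in {w0, w3}.
    At w0: []~q is false.
    At w3: []~q is false.
  So <>[]~q is false at w3.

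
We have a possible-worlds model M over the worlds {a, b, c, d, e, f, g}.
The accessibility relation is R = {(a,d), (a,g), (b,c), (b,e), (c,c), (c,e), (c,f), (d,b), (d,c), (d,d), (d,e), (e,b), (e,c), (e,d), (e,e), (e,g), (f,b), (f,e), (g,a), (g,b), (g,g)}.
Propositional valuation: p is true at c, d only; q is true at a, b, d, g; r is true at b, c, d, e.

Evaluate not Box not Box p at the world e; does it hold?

At e: Box not Box p is true, so not Box not Box p is false.
  At e: Box not Box p requires not Box p at every successor {b, c, d, e, g}.
    At b: not Box p is true.
    At c: not Box p is true.
    At d: not Box p is true.
    At e: not Box p is true.
    At g: not Box p is true.
  So Box not Box p is true at e.

No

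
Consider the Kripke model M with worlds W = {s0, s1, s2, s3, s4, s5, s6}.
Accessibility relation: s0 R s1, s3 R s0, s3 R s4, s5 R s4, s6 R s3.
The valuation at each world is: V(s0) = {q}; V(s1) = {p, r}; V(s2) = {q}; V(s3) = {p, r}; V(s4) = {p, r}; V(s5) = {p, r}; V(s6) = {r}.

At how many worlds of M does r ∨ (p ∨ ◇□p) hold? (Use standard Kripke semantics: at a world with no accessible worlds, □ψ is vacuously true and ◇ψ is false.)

6

Let φ = r ∨ (p ∨ ◇□p). Evaluate φ at each world:
  s0 (successors {s1}): φ is true.
  s1 (successors ∅): φ is true.
  s2 (successors ∅): φ is false.
  s3 (successors {s0, s4}): φ is true.
  s4 (successors ∅): φ is true.
  s5 (successors {s4}): φ is true.
  s6 (successors {s3}): φ is true.
For instance, at s5:
  At s5: r is true, p ∨ ◇□p is true, so r ∨ (p ∨ ◇□p) is true.
    At s5: p is true, ◇□p is true, so p ∨ ◇□p is true.
      At s5: ◇□p requires □p at some successor in {s4}.
        □p holds at s4, so ◇□p is true at s5.
Satisfying worlds: {s0, s1, s3, s4, s5, s6}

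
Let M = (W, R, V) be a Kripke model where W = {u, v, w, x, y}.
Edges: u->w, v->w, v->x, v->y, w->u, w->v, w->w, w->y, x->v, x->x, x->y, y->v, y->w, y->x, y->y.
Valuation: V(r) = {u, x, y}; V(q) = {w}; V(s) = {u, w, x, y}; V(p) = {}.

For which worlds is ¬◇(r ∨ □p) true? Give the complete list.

Let φ = ¬◇(r ∨ □p). Evaluate φ at each world:
  u (successors {w}): φ is true.
  v (successors {w, x, y}): φ is false.
  w (successors {u, v, w, y}): φ is false.
  x (successors {v, x, y}): φ is false.
  y (successors {v, w, x, y}): φ is false.
For instance, at x:
  At x: ◇(r ∨ □p) is true, so ¬◇(r ∨ □p) is false.
    At x: ◇(r ∨ □p) requires r ∨ □p at some successor in {v, x, y}.
      r ∨ □p holds at x, so ◇(r ∨ □p) is true at x.
Satisfying worlds: {u}

u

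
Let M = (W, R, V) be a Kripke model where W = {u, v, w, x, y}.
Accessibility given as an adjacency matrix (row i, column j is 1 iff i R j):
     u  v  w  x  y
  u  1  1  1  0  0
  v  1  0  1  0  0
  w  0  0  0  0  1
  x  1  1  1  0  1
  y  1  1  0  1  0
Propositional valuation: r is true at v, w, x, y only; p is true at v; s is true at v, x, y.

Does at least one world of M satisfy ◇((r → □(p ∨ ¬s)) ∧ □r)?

No

Let φ = ◇((r → □(p ∨ ¬s)) ∧ □r). Evaluate φ at each world:
  u (successors {u, v, w}): φ is false.
  v (successors {u, w}): φ is false.
  w (successors {y}): φ is false.
  x (successors {u, v, w, y}): φ is false.
  y (successors {u, v, x}): φ is false.
For instance, at v:
  At v: ◇((r → □(p ∨ ¬s)) ∧ □r) requires (r → □(p ∨ ¬s)) ∧ □r at some successor in {u, w}.
    At u: (r → □(p ∨ ¬s)) ∧ □r is false.
    At w: (r → □(p ∨ ¬s)) ∧ □r is false.
  So ◇((r → □(p ∨ ¬s)) ∧ □r) is false at v.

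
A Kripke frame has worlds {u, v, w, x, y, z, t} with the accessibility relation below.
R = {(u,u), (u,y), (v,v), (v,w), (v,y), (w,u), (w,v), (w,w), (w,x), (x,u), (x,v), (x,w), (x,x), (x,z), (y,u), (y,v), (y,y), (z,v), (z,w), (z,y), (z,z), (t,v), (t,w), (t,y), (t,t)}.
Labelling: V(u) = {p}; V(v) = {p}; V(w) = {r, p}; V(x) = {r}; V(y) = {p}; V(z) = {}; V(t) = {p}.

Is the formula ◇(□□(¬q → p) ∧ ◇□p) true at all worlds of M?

Let φ = ◇(□□(¬q → p) ∧ ◇□p). Evaluate φ at each world:
  u (successors {u, y}): φ is true.
  v (successors {v, w, y}): φ is true.
  w (successors {u, v, w, x}): φ is true.
  x (successors {u, v, w, x, z}): φ is true.
  y (successors {u, v, y}): φ is true.
  z (successors {v, w, y, z}): φ is true.
  t (successors {v, w, y, t}): φ is true.
For instance, at u:
  At u: ◇(□□(¬q → p) ∧ ◇□p) requires □□(¬q → p) ∧ ◇□p at some successor in {u, y}.
    □□(¬q → p) ∧ ◇□p holds at u, so ◇(□□(¬q → p) ∧ ◇□p) is true at u.
      At u: □□(¬q → p) is true, ◇□p is true, so □□(¬q → p) ∧ ◇□p is true.

Yes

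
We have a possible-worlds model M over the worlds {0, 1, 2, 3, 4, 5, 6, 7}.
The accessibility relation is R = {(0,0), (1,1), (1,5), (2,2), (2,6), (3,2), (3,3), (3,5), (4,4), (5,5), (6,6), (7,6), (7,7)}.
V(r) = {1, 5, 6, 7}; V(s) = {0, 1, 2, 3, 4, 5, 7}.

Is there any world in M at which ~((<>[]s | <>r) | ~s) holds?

Recall that []ψ holds at a world iff ψ holds at every accessible world, and <>ψ holds iff ψ holds at some accessible world.
Let φ = ~((<>[]s | <>r) | ~s). Evaluate φ at each world:
  0 (successors {0}): φ is false.
  1 (successors {1, 5}): φ is false.
  2 (successors {2, 6}): φ is false.
  3 (successors {2, 3, 5}): φ is false.
  4 (successors {4}): φ is false.
  5 (successors {5}): φ is false.
  6 (successors {6}): φ is false.
  7 (successors {6, 7}): φ is false.
For instance, at 1:
  At 1: (<>[]s | <>r) | ~s is true, so ~((<>[]s | <>r) | ~s) is false.
    At 1: <>[]s | <>r is true, ~s is false, so (<>[]s | <>r) | ~s is true.
      At 1: <>[]s is true, <>r is true, so <>[]s | <>r is true.

No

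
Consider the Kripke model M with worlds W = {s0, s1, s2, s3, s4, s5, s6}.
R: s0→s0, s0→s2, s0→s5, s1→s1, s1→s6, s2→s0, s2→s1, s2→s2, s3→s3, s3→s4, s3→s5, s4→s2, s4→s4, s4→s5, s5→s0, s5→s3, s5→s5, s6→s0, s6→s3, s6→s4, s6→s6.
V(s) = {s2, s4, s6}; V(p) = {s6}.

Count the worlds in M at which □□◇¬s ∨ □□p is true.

7

Recall that □ψ holds at a world iff ψ holds at every accessible world, and ◇ψ holds iff ψ holds at some accessible world.
Let φ = □□◇¬s ∨ □□p. Evaluate φ at each world:
  s0 (successors {s0, s2, s5}): φ is true.
  s1 (successors {s1, s6}): φ is true.
  s2 (successors {s0, s1, s2}): φ is true.
  s3 (successors {s3, s4, s5}): φ is true.
  s4 (successors {s2, s4, s5}): φ is true.
  s5 (successors {s0, s3, s5}): φ is true.
  s6 (successors {s0, s3, s4, s6}): φ is true.
For instance, at s1:
  At s1: □□◇¬s is true, □□p is false, so □□◇¬s ∨ □□p is true.
    At s1: □□◇¬s requires □◇¬s at every successor {s1, s6}.
      At s1: □◇¬s is true.
      At s6: □◇¬s is true.
    So □□◇¬s is true at s1.
    At s1: □□p requires □p at every successor {s1, s6}.
      □p fails at s1, so □□p is false at s1.
Satisfying worlds: {s0, s1, s2, s3, s4, s5, s6}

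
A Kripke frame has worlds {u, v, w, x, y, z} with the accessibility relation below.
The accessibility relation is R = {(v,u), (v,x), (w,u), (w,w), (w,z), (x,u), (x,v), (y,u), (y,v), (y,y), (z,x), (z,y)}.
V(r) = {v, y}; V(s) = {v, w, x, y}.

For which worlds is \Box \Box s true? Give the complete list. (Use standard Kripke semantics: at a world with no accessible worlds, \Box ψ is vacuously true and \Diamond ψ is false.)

Let φ = \Box \Box s. Evaluate φ at each world:
  u (successors ∅): φ is true.
  v (successors {u, x}): φ is false.
  w (successors {u, w, z}): φ is false.
  x (successors {u, v}): φ is false.
  y (successors {u, v, y}): φ is false.
  z (successors {x, y}): φ is false.
For instance, at x:
  At x: \Box \Box s requires \Box s at every successor {u, v}.
    \Box s fails at v, so \Box \Box s is false at x.
      At v: \Box s requires s at every successor {u, x}.
        s fails at u, so \Box s is false at v.
Satisfying worlds: {u}

u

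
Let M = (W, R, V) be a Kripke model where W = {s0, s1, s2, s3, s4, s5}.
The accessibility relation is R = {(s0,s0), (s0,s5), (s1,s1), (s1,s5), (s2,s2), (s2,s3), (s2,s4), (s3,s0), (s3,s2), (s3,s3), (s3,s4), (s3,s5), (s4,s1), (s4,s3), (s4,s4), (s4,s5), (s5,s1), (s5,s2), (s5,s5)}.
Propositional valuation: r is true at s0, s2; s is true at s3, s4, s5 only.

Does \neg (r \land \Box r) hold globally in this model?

Yes

Recall that \Box ψ holds at a world iff ψ holds at every accessible world, and \Diamond ψ holds iff ψ holds at some accessible world.
Let φ = \neg (r \land \Box r). Evaluate φ at each world:
  s0 (successors {s0, s5}): φ is true.
  s1 (successors {s1, s5}): φ is true.
  s2 (successors {s2, s3, s4}): φ is true.
  s3 (successors {s0, s2, s3, s4, s5}): φ is true.
  s4 (successors {s1, s3, s4, s5}): φ is true.
  s5 (successors {s1, s2, s5}): φ is true.
For instance, at s4:
  At s4: r \land \Box r is false, so \neg (r \land \Box r) is true.
    At s4: r is false, \Box r is false, so r \land \Box r is false.
      At s4: \Box r requires r at every successor {s1, s3, s4, s5}.
        r fails at s1, so \Box r is false at s4.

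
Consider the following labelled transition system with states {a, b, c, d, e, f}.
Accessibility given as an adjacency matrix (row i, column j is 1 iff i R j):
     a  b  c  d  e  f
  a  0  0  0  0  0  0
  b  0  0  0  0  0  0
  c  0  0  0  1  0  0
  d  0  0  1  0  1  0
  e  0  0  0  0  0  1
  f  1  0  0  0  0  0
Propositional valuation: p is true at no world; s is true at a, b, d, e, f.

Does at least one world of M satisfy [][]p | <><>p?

Yes

Let φ = [][]p | <><>p. Evaluate φ at each world:
  a (successors ∅): φ is true.
  b (successors ∅): φ is true.
  c (successors {d}): φ is false.
  d (successors {c, e}): φ is false.
  e (successors {f}): φ is false.
  f (successors {a}): φ is true.
Detail at a (witness):
  At a: [][]p is true, <><>p is false, so [][]p | <><>p is true.
    At a: no accessible worlds, so [][]p holds vacuously.
    At a: no accessible worlds, so <><>p is false.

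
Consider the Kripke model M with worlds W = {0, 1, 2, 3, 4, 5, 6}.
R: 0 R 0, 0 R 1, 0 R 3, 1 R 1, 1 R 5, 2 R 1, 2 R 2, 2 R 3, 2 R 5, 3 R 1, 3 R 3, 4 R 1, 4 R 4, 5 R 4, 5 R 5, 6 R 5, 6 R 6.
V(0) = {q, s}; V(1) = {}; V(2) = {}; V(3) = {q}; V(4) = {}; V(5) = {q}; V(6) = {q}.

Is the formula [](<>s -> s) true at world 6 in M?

Yes

At 6: [](<>s -> s) requires <>s -> s at every successor {5, 6}.
    At 5: <>s is false, s is false, so <>s -> s is true.
      At 5: <>s requires s at some successor in {4, 5}.
        At 4: s is false.
        At 5: s is false.
      So <>s is false at 5.
    At 6: <>s is false, s is false, so <>s -> s is true.
      At 6: <>s requires s at some successor in {5, 6}.
        At 5: s is false.
        At 6: s is false.
      So <>s is false at 6.
So [](<>s -> s) is true at 6.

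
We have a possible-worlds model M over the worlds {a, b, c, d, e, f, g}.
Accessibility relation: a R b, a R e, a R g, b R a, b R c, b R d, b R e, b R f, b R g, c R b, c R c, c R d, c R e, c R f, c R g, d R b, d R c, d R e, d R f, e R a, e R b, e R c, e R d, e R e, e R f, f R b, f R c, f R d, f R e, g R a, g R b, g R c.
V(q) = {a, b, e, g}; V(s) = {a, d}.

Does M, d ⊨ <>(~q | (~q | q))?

Yes

At d: <>(~q | (~q | q)) requires ~q | (~q | q) at some successor in {b, c, e, f}.
  ~q | (~q | q) holds at b, so <>(~q | (~q | q)) is true at d.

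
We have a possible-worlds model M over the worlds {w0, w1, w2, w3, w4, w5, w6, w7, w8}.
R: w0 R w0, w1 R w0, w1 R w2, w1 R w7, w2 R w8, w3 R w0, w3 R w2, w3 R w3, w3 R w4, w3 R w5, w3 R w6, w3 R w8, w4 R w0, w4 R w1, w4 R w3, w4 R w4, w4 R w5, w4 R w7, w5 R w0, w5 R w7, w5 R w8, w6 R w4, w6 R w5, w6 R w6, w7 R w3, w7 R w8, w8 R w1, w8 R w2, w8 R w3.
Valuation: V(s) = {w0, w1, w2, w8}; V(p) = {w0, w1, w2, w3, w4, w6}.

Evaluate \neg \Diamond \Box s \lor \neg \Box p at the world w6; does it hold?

At w6: \neg \Diamond \Box s is true, \neg \Box p is true, so \neg \Diamond \Box s \lor \neg \Box p is true.
  At w6: \Diamond \Box s is false, so \neg \Diamond \Box s is true.
    At w6: \Diamond \Box s requires \Box s at some successor in {w4, w5, w6}.
      At w4: \Box s is false.
      At w5: \Box s is false.
      At w6: \Box s is false.
    So \Diamond \Box s is false at w6.
  At w6: \Box p is false, so \neg \Box p is true.
    At w6: \Box p requires p at every successor {w4, w5, w6}.
      p fails at w5, so \Box p is false at w6.

Yes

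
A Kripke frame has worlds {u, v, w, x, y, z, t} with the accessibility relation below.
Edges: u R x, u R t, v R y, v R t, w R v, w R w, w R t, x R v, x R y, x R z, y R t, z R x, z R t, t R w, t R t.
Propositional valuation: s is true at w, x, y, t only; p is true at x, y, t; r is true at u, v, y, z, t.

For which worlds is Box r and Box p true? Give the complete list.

v, y

Recall that Box ψ holds at a world iff ψ holds at every accessible world, and Dia ψ holds iff ψ holds at some accessible world.
Let φ = Box r and Box p. Evaluate φ at each world:
  u (successors {x, t}): φ is false.
  v (successors {y, t}): φ is true.
  w (successors {v, w, t}): φ is false.
  x (successors {v, y, z}): φ is false.
  y (successors {t}): φ is true.
  z (successors {x, t}): φ is false.
  t (successors {w, t}): φ is false.
For instance, at w:
  At w: Box r is false, Box p is false, so Box r and Box p is false.
    At w: Box r requires r at every successor {v, w, t}.
      r fails at w, so Box r is false at w.
    At w: Box p requires p at every successor {v, w, t}.
      p fails at v, so Box p is false at w.
Satisfying worlds: {v, y}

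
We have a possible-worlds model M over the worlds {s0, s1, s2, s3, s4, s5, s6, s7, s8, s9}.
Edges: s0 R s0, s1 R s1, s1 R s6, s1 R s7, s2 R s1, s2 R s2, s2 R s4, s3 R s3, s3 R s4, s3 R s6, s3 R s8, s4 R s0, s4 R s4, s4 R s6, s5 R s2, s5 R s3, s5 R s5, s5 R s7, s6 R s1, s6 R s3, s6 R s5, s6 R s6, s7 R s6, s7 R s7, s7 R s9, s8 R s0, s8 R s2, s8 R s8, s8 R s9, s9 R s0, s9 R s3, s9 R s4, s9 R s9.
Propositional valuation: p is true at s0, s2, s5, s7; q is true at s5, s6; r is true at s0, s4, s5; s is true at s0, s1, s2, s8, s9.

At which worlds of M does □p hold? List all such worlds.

s0

Recall that □ψ holds at a world iff ψ holds at every accessible world, and ◇ψ holds iff ψ holds at some accessible world.
Let φ = □p. Evaluate φ at each world:
  s0 (successors {s0}): φ is true.
  s1 (successors {s1, s6, s7}): φ is false.
  s2 (successors {s1, s2, s4}): φ is false.
  s3 (successors {s3, s4, s6, s8}): φ is false.
  s4 (successors {s0, s4, s6}): φ is false.
  s5 (successors {s2, s3, s5, s7}): φ is false.
  s6 (successors {s1, s3, s5, s6}): φ is false.
  s7 (successors {s6, s7, s9}): φ is false.
  s8 (successors {s0, s2, s8, s9}): φ is false.
  s9 (successors {s0, s3, s4, s9}): φ is false.
For instance, at s9:
  At s9: □p requires p at every successor {s0, s3, s4, s9}.
    p fails at s3, so □p is false at s9.
Satisfying worlds: {s0}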